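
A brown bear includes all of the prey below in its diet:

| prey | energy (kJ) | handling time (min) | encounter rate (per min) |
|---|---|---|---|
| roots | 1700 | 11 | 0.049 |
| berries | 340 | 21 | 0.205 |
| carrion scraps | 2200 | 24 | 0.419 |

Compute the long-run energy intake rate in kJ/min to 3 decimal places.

67.597 kJ/min

R = (0.049×1700 + 0.205×340 + 0.419×2200) / (1 + 0.049×11 + 0.205×21 + 0.419×24) = 1075/15.9 = 67.6 kJ/min.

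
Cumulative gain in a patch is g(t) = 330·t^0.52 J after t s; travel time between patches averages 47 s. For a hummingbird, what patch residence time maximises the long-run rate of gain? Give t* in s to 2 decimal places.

Maximise g(t)/(T+t): set derivative to zero → g'(t)(T+t) = g(t).
g'(t) = 0.52·330·t^-0.48. Setting 0.52·330·t^-0.48 = 330·t^0.52/(47+t) gives 0.52(47+t) = t, so 0.48·t = 0.52×47.
t* = 0.52×47/0.48 = 50.92 s.

50.92 s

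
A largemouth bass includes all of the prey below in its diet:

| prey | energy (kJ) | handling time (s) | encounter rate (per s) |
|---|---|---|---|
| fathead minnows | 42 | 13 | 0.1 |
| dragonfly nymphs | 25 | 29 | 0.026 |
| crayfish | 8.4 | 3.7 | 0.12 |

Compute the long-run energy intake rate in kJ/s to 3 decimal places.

R = Σλ_iE_i / (1 + Σλ_ih_i)
Numerator: 0.1×42 + 0.026×25 + 0.12×8.4 = 5.858
Denominator: 1 + 0.1×13 + 0.026×29 + 0.12×3.7 = 3.498
R = 5.858/3.498 = 1.675 kJ/s

1.675 kJ/s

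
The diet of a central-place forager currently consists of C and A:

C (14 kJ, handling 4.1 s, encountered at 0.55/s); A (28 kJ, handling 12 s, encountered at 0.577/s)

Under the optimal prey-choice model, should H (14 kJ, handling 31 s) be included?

On C and A alone, R = ΣλE/(1+Σλh) = 23.86/10.18 = 2.344 kJ/s.
H: E/h = 14/31 = 0.4516 kJ/s.
0.4516 < 2.344, so adding H would lower the average — exclude it.

No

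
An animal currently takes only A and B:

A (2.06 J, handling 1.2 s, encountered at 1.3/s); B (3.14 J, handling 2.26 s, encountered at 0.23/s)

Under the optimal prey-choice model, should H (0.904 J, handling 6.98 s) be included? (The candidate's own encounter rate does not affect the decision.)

Intake rate on the current diet: R = (1.3×2.06 + 0.23×3.14) / (1 + 1.3×1.2 + 0.23×2.26) = 3.4/3.08 = 1.104 J/s.
Profitability of H: 0.904/6.98 = 0.1295 J/s.
0.1295 < 1.104, so adding H would lower the average — exclude it.

No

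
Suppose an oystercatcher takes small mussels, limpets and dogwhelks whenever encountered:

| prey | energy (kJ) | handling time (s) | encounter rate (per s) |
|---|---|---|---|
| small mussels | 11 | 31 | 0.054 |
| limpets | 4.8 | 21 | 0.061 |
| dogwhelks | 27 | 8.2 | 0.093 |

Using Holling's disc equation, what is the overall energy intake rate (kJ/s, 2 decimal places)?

R = Σλ_iE_i / (1 + Σλ_ih_i)
Numerator: 0.054×11 + 0.061×4.8 + 0.093×27 = 3.398
Denominator: 1 + 0.054×31 + 0.061×21 + 0.093×8.2 = 4.718
R = 3.398/4.718 = 0.7202 kJ/s

0.72 kJ/s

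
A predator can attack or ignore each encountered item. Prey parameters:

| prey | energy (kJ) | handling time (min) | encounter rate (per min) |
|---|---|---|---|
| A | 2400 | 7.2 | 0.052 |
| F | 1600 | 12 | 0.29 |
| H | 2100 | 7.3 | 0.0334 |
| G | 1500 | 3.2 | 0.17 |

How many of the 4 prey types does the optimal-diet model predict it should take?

3

Rank by E/h (kJ/min): G 469, A 333, H 288, F 133. Include each in turn until the next type's E/h falls below the running intake rate.
Rate on top 1: 165.2. A: 333 > 165.2 → include.
Rate on top 2: 198. H: 288 > 198 → include.
Rate on top 3: 208.1. F: 133 < 208.1 → exclude; stop.
Optimal diet: G, A, H — 3 of 4 types.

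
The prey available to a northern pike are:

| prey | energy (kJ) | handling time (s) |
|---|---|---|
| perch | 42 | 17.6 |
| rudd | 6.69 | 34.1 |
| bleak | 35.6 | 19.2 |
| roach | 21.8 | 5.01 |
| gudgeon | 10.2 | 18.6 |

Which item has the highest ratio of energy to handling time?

roach

In descending order of E/h:
roach: 21.8/5.01 = 4.35 kJ/s
perch: 42/17.6 = 2.39 kJ/s
bleak: 35.6/19.2 = 1.85 kJ/s
gudgeon: 10.2/18.6 = 0.548 kJ/s
rudd: 6.69/34.1 = 0.196 kJ/s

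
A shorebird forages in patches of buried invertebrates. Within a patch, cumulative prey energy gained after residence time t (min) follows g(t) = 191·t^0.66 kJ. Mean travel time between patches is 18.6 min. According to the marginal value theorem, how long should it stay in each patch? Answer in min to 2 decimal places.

Maximise g(t)/(T+t): set derivative to zero → g'(t)(T+t) = g(t).
g'(t) = 0.66·191·t^-0.34. Setting 0.66·191·t^-0.34 = 191·t^0.66/(18.6+t) gives 0.66(18.6+t) = t, so 0.34·t = 0.66×18.6.
t* = 0.66×18.6/0.34 = 36.11 min.

36.11 min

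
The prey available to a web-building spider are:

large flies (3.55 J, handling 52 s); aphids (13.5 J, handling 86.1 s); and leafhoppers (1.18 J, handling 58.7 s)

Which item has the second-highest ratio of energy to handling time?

Profitability E/h (J/s): large flies = 3.55/52 = 0.0683, aphids = 13.5/86.1 = 0.157, leafhoppers = 1.18/58.7 = 0.0201.
Ranked: aphids > large flies > leafhoppers.

large flies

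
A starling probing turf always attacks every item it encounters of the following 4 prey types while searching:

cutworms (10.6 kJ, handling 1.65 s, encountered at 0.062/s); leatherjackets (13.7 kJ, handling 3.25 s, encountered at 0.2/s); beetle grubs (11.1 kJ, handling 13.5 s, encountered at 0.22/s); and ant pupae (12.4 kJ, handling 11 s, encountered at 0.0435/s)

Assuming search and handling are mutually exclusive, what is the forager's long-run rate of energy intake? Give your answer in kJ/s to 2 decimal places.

R = (0.062×10.6 + 0.2×13.7 + 0.22×11.1 + 0.0435×12.4) / (1 + 0.062×1.65 + 0.2×3.25 + 0.22×13.5 + 0.0435×11) = 6.379/5.201 = 1.226 kJ/s.

1.23 kJ/s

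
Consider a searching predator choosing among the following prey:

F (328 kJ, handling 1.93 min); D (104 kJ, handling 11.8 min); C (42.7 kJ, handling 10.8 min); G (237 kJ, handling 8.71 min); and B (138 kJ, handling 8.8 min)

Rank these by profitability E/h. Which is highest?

F

Profitability E/h (kJ/min): F = 328/1.93 = 170, D = 104/11.8 = 8.81, C = 42.7/10.8 = 3.95, G = 237/8.71 = 27.2, B = 138/8.8 = 15.7.
Ranked: F > G > B > D > C.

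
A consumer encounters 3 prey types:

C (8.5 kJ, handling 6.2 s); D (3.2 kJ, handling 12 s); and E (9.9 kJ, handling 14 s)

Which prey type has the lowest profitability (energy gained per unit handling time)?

In descending order of E/h:
C: 8.5/6.2 = 1.37 kJ/s
E: 9.9/14 = 0.707 kJ/s
D: 3.2/12 = 0.267 kJ/s

D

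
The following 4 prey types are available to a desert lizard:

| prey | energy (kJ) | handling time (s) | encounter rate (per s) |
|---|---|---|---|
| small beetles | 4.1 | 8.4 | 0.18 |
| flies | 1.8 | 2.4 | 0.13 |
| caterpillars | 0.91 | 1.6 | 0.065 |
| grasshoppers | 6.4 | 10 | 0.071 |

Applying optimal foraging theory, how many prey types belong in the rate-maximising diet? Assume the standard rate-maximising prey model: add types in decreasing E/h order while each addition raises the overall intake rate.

E/h in descending order: flies 0.75, grasshoppers 0.64, caterpillars 0.569, small beetles 0.488 kJ/s. The optimal diet is the largest prefix of this list for which every included type satisfies E_i/h_i > R on the types above it.
Rate on top 1: 0.1784. grasshoppers: 0.64 > 0.1784 → include.
Rate on top 2: 0.3405. caterpillars: 0.569 > 0.3405 → include.
Rate on top 3: 0.3516. small beetles: 0.488 > 0.3516 → include.
Optimal diet: flies, grasshoppers, caterpillars, small beetles — 4 of 4 types.

4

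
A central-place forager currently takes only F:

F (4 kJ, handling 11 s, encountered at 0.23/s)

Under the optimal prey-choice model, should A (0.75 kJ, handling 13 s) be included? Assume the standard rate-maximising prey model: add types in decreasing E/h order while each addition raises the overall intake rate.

Intake rate on the current diet: R = (0.23×4) / (1 + 0.23×11) = 0.92/3.53 = 0.2606 kJ/s.
Profitability of A: 0.75/13 = 0.05769 kJ/s.
0.05769 < 0.2606, so adding A would lower the average — exclude it.

No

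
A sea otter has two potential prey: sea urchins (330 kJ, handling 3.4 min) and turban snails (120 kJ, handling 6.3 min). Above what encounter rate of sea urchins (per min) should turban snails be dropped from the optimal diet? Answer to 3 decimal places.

The zero-one rule: include turban snails iff E₂/h₂ > λE₁/(1+λh₁). Equality gives the switch point.
λE₁h₂ = E₂ + λE₂h₁ ⇒ λ = E₂/(E₁h₂ − E₂h₁) = 120/(2079 − 408) = 0.07181 per min.

0.072 per min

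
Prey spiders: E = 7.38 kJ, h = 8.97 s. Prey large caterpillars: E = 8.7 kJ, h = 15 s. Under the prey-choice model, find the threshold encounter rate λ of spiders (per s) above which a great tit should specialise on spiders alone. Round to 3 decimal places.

0.266 per s

At the threshold, the rate on spiders alone equals the profitability of large caterpillars: λ·7.38/(1 + λ·8.97) = 8.7/15 = 0.58.
Rearranging, λ(7.38 − 0.58×8.97) = 0.58, so λ = 0.58/2.177 = 0.2664 per s.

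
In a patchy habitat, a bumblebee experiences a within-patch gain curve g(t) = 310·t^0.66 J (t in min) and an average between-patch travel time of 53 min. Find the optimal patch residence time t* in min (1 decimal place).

By the marginal value theorem, leave when the instantaneous gain rate g'(t) equals the habitat-wide average g(t)/(T + t).
g'(t) = 0.66·310·t^-0.34. Setting 0.66·310·t^-0.34 = 310·t^0.66/(53+t) gives 0.66(53+t) = t, so 0.34·t = 0.66×53.
t* = 0.66×53/0.34 = 102.9 min.

102.9 min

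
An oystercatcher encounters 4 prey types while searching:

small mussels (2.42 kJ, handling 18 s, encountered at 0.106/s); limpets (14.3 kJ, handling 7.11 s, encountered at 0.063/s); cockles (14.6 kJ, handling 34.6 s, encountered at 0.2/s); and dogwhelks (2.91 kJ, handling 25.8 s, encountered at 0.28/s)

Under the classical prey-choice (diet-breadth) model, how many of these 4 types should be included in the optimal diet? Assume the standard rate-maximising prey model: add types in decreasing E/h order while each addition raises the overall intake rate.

E/h in descending order: limpets 2.01, cockles 0.422, small mussels 0.134, dogwhelks 0.113 kJ/s. The optimal diet is the largest prefix of this list for which every included type satisfies E_i/h_i > R on the types above it.
Rate on top 1: 0.6222. cockles: 0.422 < 0.6222 → exclude; stop.
Optimal diet: limpets — 1 of 4 types.

1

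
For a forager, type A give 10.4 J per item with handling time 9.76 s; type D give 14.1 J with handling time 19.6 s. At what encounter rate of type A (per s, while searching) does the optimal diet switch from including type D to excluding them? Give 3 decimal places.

The zero-one rule: include type D iff E₂/h₂ > λE₁/(1+λh₁). Equality gives the switch point.
λE₁h₂ = E₂ + λE₂h₁ ⇒ λ = E₂/(E₁h₂ − E₂h₁) = 14.1/(203.8 − 137.6) = 0.2129 per s.

0.213 per s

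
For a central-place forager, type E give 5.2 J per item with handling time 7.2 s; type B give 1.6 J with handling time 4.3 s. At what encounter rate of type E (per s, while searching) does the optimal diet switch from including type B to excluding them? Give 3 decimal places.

0.148 per s

At the threshold, the rate on type E alone equals the profitability of type B: λ·5.2/(1 + λ·7.2) = 1.6/4.3 = 0.3721.
Rearranging, λ(5.2 − 0.3721×7.2) = 0.3721, so λ = 0.3721/2.521 = 0.1476 per s.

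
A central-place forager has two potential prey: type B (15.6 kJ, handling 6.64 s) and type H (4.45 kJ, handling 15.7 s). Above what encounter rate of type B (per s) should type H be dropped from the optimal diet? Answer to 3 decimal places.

Drop type H once their profitability E₂/h₂ falls below the rate achievable on type B alone: E₂/h₂ = λE₁/(1 + λh₁).
Solve for λ: λE₁h₂ = E₂(1 + λh₁) → λ(E₁h₂ − E₂h₁) = E₂ → λ = E₂/(E₁h₂ − E₂h₁).
λ = 4.45/(15.6×15.7 − 4.45×6.64) = 4.45/215.4 = 0.02066 per s.

0.021 per s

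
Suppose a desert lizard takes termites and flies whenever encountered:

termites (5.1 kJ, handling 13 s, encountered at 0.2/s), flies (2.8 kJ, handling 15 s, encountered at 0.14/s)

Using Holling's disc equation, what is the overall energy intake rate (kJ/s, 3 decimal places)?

0.248 kJ/s

R = (0.2×5.1 + 0.14×2.8) / (1 + 0.2×13 + 0.14×15) = 1.412/5.7 = 0.2477 kJ/s.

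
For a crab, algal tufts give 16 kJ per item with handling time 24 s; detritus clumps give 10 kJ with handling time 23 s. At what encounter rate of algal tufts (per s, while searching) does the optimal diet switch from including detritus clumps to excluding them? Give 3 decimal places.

0.078 per s

Drop detritus clumps once their profitability E₂/h₂ falls below the rate achievable on algal tufts alone: E₂/h₂ = λE₁/(1 + λh₁).
Solve for λ: λE₁h₂ = E₂(1 + λh₁) → λ(E₁h₂ − E₂h₁) = E₂ → λ = E₂/(E₁h₂ − E₂h₁).
λ = 10/(16×23 − 10×24) = 10/128 = 0.07812 per s.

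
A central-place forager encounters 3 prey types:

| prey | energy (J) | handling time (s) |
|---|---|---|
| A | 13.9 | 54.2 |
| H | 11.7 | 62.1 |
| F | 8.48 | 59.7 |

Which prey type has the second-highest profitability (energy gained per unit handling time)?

In descending order of E/h:
A: 13.9/54.2 = 0.256 J/s
H: 11.7/62.1 = 0.188 J/s
F: 8.48/59.7 = 0.142 J/s

H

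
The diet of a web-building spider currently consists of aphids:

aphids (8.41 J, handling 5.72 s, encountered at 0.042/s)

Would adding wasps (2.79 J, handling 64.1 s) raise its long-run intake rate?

No

Current rate: (0.042×8.41)/(1 + 0.042×5.72) = 0.2848 J/s.
Profitability of wasps: 2.79/64.1 = 0.04353 J/s.
0.04353 < 0.2848, so adding wasps would lower the average — exclude it.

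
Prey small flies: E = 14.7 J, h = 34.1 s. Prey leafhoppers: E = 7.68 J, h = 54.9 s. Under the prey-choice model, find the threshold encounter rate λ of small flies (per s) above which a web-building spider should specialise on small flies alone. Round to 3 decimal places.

0.014 per s

At the threshold, the rate on small flies alone equals the profitability of leafhoppers: λ·14.7/(1 + λ·34.1) = 7.68/54.9 = 0.1399.
Rearranging, λ(14.7 − 0.1399×34.1) = 0.1399, so λ = 0.1399/9.93 = 0.01409 per s.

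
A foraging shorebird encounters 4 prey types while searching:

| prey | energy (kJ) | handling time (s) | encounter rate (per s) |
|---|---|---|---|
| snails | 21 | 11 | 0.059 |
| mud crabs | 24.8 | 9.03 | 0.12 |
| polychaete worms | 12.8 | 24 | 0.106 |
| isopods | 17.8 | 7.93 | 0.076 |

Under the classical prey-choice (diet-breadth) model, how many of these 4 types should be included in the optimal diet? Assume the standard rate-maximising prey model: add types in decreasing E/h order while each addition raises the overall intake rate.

E/h in descending order: mud crabs 2.75, isopods 2.24, snails 1.91, polychaete worms 0.533 kJ/s. The optimal diet is the largest prefix of this list for which every included type satisfies E_i/h_i > R on the types above it.
Rate on top 1: 1.428. isopods: 2.24 > 1.428 → include.
Rate on top 2: 1.611. snails: 1.91 > 1.611 → include.
Rate on top 3: 1.669. polychaete worms: 0.533 < 1.669 → exclude; stop.
Optimal diet: mud crabs, isopods, snails — 3 of 4 types.

3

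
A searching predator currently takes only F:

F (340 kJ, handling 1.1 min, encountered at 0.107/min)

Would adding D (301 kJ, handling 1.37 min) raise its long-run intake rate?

Yes

On F alone, R = ΣλE/(1+Σλh) = 36.38/1.118 = 32.55 kJ/min.
D: E/h = 301/1.37 = 219.7 kJ/min.
Since 219.7 > R, including D increases the long-run rate.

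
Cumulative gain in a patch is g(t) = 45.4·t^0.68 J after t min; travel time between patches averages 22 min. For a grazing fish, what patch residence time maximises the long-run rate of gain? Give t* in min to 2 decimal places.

46.75 min

Maximise g(t)/(T+t): set derivative to zero → g'(t)(T+t) = g(t).
g'(t) = 0.68·45.4·t^-0.32. Setting 0.68·45.4·t^-0.32 = 45.4·t^0.68/(22+t) gives 0.68(22+t) = t, so 0.32·t = 0.68×22.
t* = 0.68×22/0.32 = 46.75 min.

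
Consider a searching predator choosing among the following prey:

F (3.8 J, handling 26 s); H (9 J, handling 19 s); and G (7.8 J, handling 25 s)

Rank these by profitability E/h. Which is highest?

H

Profitability E/h (J/s): F = 3.8/26 = 0.146, H = 9/19 = 0.474, G = 7.8/25 = 0.312.
Ranked: H > G > F.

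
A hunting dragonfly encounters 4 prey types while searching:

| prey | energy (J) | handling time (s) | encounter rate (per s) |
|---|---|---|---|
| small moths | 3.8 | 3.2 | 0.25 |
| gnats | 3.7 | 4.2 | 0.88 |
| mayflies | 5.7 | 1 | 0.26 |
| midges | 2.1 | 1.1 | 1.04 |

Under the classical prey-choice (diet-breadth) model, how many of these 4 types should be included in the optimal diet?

2

Rank by E/h (J/s): mayflies 5.7, midges 1.91, small moths 1.19, gnats 0.881. Include each in turn until the next type's E/h falls below the running intake rate.
Rate on top 1: 1.176. midges: 1.91 > 1.176 → include.
Rate on top 2: 1.525. small moths: 1.19 < 1.525 → exclude; stop.
Optimal diet: mayflies, midges — 2 of 4 types.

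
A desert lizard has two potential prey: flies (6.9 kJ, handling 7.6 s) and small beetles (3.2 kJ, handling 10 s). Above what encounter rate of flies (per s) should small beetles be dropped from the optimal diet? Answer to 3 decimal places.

0.072 per s

Drop small beetles once their profitability E₂/h₂ falls below the rate achievable on flies alone: E₂/h₂ = λE₁/(1 + λh₁).
Solve for λ: λE₁h₂ = E₂(1 + λh₁) → λ(E₁h₂ − E₂h₁) = E₂ → λ = E₂/(E₁h₂ − E₂h₁).
λ = 3.2/(6.9×10 − 3.2×7.6) = 3.2/44.68 = 0.07162 per s.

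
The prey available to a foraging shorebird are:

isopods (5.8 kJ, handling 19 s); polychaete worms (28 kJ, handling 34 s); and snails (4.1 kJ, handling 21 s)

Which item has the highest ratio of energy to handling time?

Profitability E/h (kJ/s): isopods = 5.8/19 = 0.305, polychaete worms = 28/34 = 0.824, snails = 4.1/21 = 0.195.
Ranked: polychaete worms > isopods > snails.

polychaete worms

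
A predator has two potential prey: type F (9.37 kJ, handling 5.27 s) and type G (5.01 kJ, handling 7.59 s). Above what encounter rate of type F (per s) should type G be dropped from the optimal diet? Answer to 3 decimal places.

0.112 per s

At the threshold, the rate on type F alone equals the profitability of type G: λ·9.37/(1 + λ·5.27) = 5.01/7.59 = 0.6601.
Rearranging, λ(9.37 − 0.6601×5.27) = 0.6601, so λ = 0.6601/5.891 = 0.112 per s.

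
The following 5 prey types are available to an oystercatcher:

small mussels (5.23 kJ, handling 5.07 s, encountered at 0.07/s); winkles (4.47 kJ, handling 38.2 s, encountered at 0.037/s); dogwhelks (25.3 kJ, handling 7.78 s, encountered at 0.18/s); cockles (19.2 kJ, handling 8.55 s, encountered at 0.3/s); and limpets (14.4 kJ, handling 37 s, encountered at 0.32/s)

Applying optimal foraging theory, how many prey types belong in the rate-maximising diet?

Profitabilities (E/h, kJ/s): dogwhelks 3.25, cockles 2.25, small mussels 1.03, limpets 0.389, winkles 0.117. Add prey in this order while the next type's profitability exceeds the intake rate on those already taken.
Rate on top 1: 1.897. cockles: 2.25 > 1.897 → include.
Rate on top 2: 2.077. small mussels: 1.03 < 2.077 → exclude; stop.
Optimal diet: dogwhelks, cockles — 2 of 5 types.

2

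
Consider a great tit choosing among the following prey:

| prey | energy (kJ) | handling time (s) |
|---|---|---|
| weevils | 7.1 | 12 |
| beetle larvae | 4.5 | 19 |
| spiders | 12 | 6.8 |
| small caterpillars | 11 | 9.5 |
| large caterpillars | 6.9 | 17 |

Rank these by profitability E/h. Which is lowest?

Profitability E/h (kJ/s): weevils = 7.1/12 = 0.592, beetle larvae = 4.5/19 = 0.237, spiders = 12/6.8 = 1.76, small caterpillars = 11/9.5 = 1.16, large caterpillars = 6.9/17 = 0.406.
Ranked: spiders > small caterpillars > weevils > large caterpillars > beetle larvae.

beetle larvae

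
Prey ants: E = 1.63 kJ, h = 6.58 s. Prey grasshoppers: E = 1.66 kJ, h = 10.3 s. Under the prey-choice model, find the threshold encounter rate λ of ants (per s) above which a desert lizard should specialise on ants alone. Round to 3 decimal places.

0.283 per s

Drop grasshoppers once their profitability E₂/h₂ falls below the rate achievable on ants alone: E₂/h₂ = λE₁/(1 + λh₁).
Solve for λ: λE₁h₂ = E₂(1 + λh₁) → λ(E₁h₂ − E₂h₁) = E₂ → λ = E₂/(E₁h₂ − E₂h₁).
λ = 1.66/(1.63×10.3 − 1.66×6.58) = 1.66/5.866 = 0.283 per s.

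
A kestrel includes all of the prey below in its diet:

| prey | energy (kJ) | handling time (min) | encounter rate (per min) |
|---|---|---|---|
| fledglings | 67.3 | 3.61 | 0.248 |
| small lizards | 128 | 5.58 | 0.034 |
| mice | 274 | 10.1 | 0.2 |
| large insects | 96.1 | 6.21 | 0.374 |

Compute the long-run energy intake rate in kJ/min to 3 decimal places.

R = (0.248×67.3 + 0.034×128 + 0.2×274 + 0.374×96.1) / (1 + 0.248×3.61 + 0.034×5.58 + 0.2×10.1 + 0.374×6.21) = 111.8/6.428 = 17.39 kJ/min.

17.391 kJ/min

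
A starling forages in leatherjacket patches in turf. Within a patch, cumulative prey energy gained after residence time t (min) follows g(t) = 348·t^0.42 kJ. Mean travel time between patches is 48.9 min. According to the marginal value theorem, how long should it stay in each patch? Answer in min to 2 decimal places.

Optimal t* satisfies g'(t*) = g(t*)/(T + t*).
g'(t) = 0.42·348·t^-0.58. Setting 0.42·348·t^-0.58 = 348·t^0.42/(48.9+t) gives 0.42(48.9+t) = t, so 0.58·t = 0.42×48.9.
t* = 0.42×48.9/0.58 = 35.41 min.

35.41 min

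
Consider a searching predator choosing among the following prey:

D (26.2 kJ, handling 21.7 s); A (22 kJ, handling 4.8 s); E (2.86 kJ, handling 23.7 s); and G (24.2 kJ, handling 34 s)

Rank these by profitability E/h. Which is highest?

Profitability E/h (kJ/s): D = 26.2/21.7 = 1.21, A = 22/4.8 = 4.58, E = 2.86/23.7 = 0.121, G = 24.2/34 = 0.712.
Ranked: A > D > G > E.

A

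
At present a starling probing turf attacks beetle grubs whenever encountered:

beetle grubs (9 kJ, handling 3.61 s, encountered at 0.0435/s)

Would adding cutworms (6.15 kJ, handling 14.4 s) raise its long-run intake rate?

Yes

Current rate: (0.0435×9)/(1 + 0.0435×3.61) = 0.3384 kJ/s.
Profitability of cutworms: 6.15/14.4 = 0.4271 kJ/s.
Since 0.4271 > R, including cutworms increases the long-run rate.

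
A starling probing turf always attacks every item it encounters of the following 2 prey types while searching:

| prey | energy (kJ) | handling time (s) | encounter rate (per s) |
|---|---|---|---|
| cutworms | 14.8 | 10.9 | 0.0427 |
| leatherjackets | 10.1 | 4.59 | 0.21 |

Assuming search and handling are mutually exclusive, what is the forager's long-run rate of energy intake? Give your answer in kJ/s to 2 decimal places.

R = (0.0427×14.8 + 0.21×10.1) / (1 + 0.0427×10.9 + 0.21×4.59) = 2.753/2.429 = 1.133 kJ/s.

1.13 kJ/s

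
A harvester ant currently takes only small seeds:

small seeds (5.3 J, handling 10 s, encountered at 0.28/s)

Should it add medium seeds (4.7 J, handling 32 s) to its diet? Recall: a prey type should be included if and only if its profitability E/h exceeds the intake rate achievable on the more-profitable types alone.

No

On small seeds alone, R = ΣλE/(1+Σλh) = 1.484/3.8 = 0.3905 J/s.
medium seeds: E/h = 4.7/32 = 0.1469 J/s.
Since 0.1469 < R, time spent handling medium seeds is better spent searching.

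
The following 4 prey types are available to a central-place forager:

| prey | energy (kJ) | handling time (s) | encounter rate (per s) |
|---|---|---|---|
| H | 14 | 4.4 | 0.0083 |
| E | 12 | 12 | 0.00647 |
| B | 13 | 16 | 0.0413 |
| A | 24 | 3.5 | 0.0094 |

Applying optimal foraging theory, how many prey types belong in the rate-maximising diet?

E/h in descending order: A 6.86, H 3.18, E 1, B 0.812 kJ/s. The optimal diet is the largest prefix of this list for which every included type satisfies E_i/h_i > R on the types above it.
Rate on top 1: 0.2184. H: 3.18 > 0.2184 → include.
Rate on top 2: 0.3196. E: 1 > 0.3196 → include.
Rate on top 3: 0.3657. B: 0.812 > 0.3657 → include.
Optimal diet: A, H, E, B — 4 of 4 types.

4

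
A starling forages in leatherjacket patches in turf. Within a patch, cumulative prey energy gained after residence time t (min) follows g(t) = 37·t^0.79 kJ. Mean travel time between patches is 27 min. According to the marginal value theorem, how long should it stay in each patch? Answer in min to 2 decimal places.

101.57 min

Maximise g(t)/(T+t): set derivative to zero → g'(t)(T+t) = g(t).
g'(t) = 0.79·37·t^-0.21. Setting 0.79·37·t^-0.21 = 37·t^0.79/(27+t) gives 0.79(27+t) = t, so 0.21·t = 0.79×27.
t* = 0.79×27/0.21 = 101.6 min.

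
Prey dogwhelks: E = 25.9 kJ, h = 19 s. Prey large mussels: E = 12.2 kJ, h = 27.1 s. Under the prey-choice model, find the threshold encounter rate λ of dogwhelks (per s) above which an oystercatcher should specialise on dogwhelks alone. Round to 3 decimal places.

0.026 per s

At the threshold, the rate on dogwhelks alone equals the profitability of large mussels: λ·25.9/(1 + λ·19) = 12.2/27.1 = 0.4502.
Rearranging, λ(25.9 − 0.4502×19) = 0.4502, so λ = 0.4502/17.35 = 0.02595 per s.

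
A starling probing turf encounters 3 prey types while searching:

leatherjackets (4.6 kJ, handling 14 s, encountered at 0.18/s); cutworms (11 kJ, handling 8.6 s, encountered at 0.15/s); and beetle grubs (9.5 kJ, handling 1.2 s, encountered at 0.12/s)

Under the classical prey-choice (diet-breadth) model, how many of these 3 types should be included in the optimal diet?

E/h in descending order: beetle grubs 7.92, cutworms 1.28, leatherjackets 0.329 kJ/s. The optimal diet is the largest prefix of this list for which every included type satisfies E_i/h_i > R on the types above it.
Rate on top 1: 0.9965. cutworms: 1.28 > 0.9965 → include.
Rate on top 2: 1.146. leatherjackets: 0.329 < 1.146 → exclude; stop.
Optimal diet: beetle grubs, cutworms — 2 of 3 types.

2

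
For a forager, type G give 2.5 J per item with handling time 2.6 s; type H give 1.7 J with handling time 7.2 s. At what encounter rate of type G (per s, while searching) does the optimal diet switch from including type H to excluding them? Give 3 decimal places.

Drop type H once their profitability E₂/h₂ falls below the rate achievable on type G alone: E₂/h₂ = λE₁/(1 + λh₁).
Solve for λ: λE₁h₂ = E₂(1 + λh₁) → λ(E₁h₂ − E₂h₁) = E₂ → λ = E₂/(E₁h₂ − E₂h₁).
λ = 1.7/(2.5×7.2 − 1.7×2.6) = 1.7/13.58 = 0.1252 per s.

0.125 per s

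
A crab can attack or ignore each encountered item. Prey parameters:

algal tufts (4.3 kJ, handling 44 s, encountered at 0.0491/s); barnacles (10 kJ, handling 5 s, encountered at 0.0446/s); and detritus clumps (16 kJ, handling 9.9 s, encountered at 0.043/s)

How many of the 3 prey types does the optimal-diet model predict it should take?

2

Profitabilities (E/h, kJ/s): barnacles 2, detritus clumps 1.62, algal tufts 0.0977. Add prey in this order while the next type's profitability exceeds the intake rate on those already taken.
Rate on top 1: 0.3647. detritus clumps: 1.62 > 0.3647 → include.
Rate on top 2: 0.6878. algal tufts: 0.0977 < 0.6878 → exclude; stop.
Optimal diet: barnacles, detritus clumps — 2 of 3 types.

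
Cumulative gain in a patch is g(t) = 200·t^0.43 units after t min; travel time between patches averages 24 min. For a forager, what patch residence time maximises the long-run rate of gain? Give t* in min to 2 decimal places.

18.11 min

By the marginal value theorem, leave when the instantaneous gain rate g'(t) equals the habitat-wide average g(t)/(T + t).
g'(t) = 0.43·200·t^-0.57. Setting 0.43·200·t^-0.57 = 200·t^0.43/(24+t) gives 0.43(24+t) = t, so 0.57·t = 0.43×24.
t* = 0.43×24/0.57 = 18.11 min.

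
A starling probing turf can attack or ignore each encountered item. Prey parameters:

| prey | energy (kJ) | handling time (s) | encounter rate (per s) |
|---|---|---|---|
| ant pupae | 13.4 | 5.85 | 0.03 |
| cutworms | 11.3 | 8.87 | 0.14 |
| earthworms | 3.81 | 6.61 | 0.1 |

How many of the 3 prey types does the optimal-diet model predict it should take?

Rank by E/h (kJ/s): ant pupae 2.29, cutworms 1.27, earthworms 0.576. Include each in turn until the next type's E/h falls below the running intake rate.
Rate on top 1: 0.342. cutworms: 1.27 > 0.342 → include.
Rate on top 2: 0.8208. earthworms: 0.576 < 0.8208 → exclude; stop.
Optimal diet: ant pupae, cutworms — 2 of 3 types.

2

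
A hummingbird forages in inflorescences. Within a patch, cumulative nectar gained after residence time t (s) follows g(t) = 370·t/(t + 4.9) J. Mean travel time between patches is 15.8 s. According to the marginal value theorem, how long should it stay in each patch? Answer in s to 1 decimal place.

By the marginal value theorem, leave when the instantaneous gain rate g'(t) equals the habitat-wide average g(t)/(T + t).
g'(t) = 370·4.9/(t + 4.9)². Setting 370·4.9/(t+4.9)² = 370t/[(t+4.9)(15.8+t)] gives 4.9(15.8+t) = t(t+4.9), so t² = 4.9×15.8 = 77.42.
t* = √77.42 = 8.799 s.

8.8 s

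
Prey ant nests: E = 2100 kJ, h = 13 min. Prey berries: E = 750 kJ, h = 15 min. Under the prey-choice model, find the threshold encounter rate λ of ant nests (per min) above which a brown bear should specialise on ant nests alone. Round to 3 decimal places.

The zero-one rule: include berries iff E₂/h₂ > λE₁/(1+λh₁). Equality gives the switch point.
λE₁h₂ = E₂ + λE₂h₁ ⇒ λ = E₂/(E₁h₂ − E₂h₁) = 750/(3.15e+04 − 9750) = 0.03448 per min.

0.034 per min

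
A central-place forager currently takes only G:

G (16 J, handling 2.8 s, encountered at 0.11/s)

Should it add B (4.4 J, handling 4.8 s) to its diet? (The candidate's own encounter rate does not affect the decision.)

No

On G alone, R = ΣλE/(1+Σλh) = 1.76/1.308 = 1.346 J/s.
Profitability of B: 4.4/4.8 = 0.9167 J/s.
Since 0.9167 < R, time spent handling B is better spent searching.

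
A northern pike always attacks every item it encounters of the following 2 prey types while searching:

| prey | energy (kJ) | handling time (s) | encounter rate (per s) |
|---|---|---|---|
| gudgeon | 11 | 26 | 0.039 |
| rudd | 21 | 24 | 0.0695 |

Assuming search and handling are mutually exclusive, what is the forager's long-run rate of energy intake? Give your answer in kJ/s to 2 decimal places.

0.51 kJ/s

R = Σλ_iE_i / (1 + Σλ_ih_i)
Numerator: 0.039×11 + 0.0695×21 = 1.889
Denominator: 1 + 0.039×26 + 0.0695×24 = 3.682
R = 1.889/3.682 = 0.5129 kJ/s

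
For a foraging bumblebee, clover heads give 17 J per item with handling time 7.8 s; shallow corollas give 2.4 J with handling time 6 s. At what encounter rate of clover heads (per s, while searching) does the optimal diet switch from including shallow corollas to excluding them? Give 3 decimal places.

The zero-one rule: include shallow corollas iff E₂/h₂ > λE₁/(1+λh₁). Equality gives the switch point.
λE₁h₂ = E₂ + λE₂h₁ ⇒ λ = E₂/(E₁h₂ − E₂h₁) = 2.4/(102 − 18.72) = 0.02882 per s.

0.029 per s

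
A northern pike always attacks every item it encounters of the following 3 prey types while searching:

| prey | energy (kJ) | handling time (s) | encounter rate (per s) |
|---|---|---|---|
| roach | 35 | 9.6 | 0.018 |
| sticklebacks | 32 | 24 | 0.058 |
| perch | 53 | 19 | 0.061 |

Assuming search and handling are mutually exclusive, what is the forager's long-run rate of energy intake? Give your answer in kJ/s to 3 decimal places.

R = (0.018×35 + 0.058×32 + 0.061×53) / (1 + 0.018×9.6 + 0.058×24 + 0.061×19) = 5.719/3.724 = 1.536 kJ/s.

1.536 kJ/s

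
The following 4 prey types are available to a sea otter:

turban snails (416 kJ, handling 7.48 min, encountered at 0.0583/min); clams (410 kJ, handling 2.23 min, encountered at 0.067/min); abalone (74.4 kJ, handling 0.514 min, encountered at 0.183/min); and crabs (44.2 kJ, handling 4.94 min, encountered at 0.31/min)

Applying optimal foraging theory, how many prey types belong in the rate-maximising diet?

Profitabilities (E/h, kJ/min): clams 184, abalone 145, turban snails 55.6, crabs 8.95. Add prey in this order while the next type's profitability exceeds the intake rate on those already taken.
Rate on top 1: 23.9. abalone: 145 > 23.9 → include.
Rate on top 2: 33.04. turban snails: 55.6 > 33.04 → include.
Rate on top 3: 38.9. crabs: 8.95 < 38.9 → exclude; stop.
Optimal diet: clams, abalone, turban snails — 3 of 4 types.

3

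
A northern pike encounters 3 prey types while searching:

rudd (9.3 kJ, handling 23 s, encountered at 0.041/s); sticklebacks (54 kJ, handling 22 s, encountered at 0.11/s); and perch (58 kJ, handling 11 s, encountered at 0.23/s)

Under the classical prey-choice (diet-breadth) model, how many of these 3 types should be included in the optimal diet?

Profitabilities (E/h, kJ/s): perch 5.27, sticklebacks 2.45, rudd 0.404. Add prey in this order while the next type's profitability exceeds the intake rate on those already taken.
Rate on top 1: 3.779. sticklebacks: 2.45 < 3.779 → exclude; stop.
Optimal diet: perch — 1 of 3 types.

1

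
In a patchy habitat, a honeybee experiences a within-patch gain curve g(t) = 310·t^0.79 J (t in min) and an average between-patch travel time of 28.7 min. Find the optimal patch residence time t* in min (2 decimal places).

107.97 min

By the marginal value theorem, leave when the instantaneous gain rate g'(t) equals the habitat-wide average g(t)/(T + t).
g'(t) = 0.79·310·t^-0.21. Setting 0.79·310·t^-0.21 = 310·t^0.79/(28.7+t) gives 0.79(28.7+t) = t, so 0.21·t = 0.79×28.7.
t* = 0.79×28.7/0.21 = 108 min.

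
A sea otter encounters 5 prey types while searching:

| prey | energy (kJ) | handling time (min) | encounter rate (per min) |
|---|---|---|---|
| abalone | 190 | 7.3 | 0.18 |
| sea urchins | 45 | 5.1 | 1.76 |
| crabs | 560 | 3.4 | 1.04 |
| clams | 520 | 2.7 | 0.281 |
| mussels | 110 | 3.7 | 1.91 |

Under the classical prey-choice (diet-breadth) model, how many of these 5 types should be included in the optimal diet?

2

E/h in descending order: clams 193, crabs 165, mussels 29.7, abalone 26, sea urchins 8.82 kJ/min. The optimal diet is the largest prefix of this list for which every included type satisfies E_i/h_i > R on the types above it.
Rate on top 1: 83.08. crabs: 165 > 83.08 → include.
Rate on top 2: 137.6. mussels: 29.7 < 137.6 → exclude; stop.
Optimal diet: clams, crabs — 2 of 5 types.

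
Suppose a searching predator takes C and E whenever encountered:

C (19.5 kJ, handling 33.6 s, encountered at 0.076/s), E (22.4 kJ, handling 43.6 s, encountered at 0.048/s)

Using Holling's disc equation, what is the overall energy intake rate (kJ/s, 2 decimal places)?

0.45 kJ/s

R = Σλ_iE_i / (1 + Σλ_ih_i)
Numerator: 0.076×19.5 + 0.048×22.4 = 2.557
Denominator: 1 + 0.076×33.6 + 0.048×43.6 = 5.646
R = 2.557/5.646 = 0.4529 kJ/s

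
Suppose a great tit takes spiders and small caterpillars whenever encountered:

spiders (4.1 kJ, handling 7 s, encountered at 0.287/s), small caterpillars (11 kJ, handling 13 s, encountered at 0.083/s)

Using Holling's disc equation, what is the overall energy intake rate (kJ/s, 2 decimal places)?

0.51 kJ/s

R = Σλ_iE_i / (1 + Σλ_ih_i)
Numerator: 0.287×4.1 + 0.083×11 = 2.09
Denominator: 1 + 0.287×7 + 0.083×13 = 4.088
R = 2.09/4.088 = 0.5112 kJ/s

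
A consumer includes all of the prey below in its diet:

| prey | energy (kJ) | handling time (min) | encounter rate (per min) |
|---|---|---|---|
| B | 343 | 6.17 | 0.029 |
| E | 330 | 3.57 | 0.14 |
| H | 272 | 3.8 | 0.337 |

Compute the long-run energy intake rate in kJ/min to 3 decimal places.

Energy encountered per unit search time: 0.029×343 + 0.14×330 + 0.337×272 = 147.8 kJ/min.
Handling time per unit search time: 0.029×6.17 + 0.14×3.57 + 0.337×3.8 = 1.959.
Rate = 147.8/(1 + 1.959) = 49.95 kJ/min.

49.947 kJ/min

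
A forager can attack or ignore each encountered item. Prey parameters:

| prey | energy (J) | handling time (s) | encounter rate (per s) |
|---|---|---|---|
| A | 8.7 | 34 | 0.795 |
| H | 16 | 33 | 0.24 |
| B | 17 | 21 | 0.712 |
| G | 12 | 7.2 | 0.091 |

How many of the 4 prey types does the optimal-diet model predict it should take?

2

Profitabilities (E/h, J/s): G 1.67, B 0.81, H 0.485, A 0.256. Add prey in this order while the next type's profitability exceeds the intake rate on those already taken.
Rate on top 1: 0.6597. B: 0.81 > 0.6597 → include.
Rate on top 2: 0.7946. H: 0.485 < 0.7946 → exclude; stop.
Optimal diet: G, B — 2 of 4 types.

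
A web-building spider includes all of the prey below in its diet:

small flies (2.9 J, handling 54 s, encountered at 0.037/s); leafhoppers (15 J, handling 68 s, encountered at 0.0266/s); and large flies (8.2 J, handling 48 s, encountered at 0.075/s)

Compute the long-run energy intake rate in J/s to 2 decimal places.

Energy encountered per unit search time: 0.037×2.9 + 0.0266×15 + 0.075×8.2 = 1.121 J/s.
Handling time per unit search time: 0.037×54 + 0.0266×68 + 0.075×48 = 7.407.
Rate = 1.121/(1 + 7.407) = 0.1334 J/s.

0.13 J/s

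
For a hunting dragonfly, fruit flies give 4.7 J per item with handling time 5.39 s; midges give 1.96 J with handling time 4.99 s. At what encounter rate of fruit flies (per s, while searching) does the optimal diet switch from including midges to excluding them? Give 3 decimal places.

0.152 per s

The zero-one rule: include midges iff E₂/h₂ > λE₁/(1+λh₁). Equality gives the switch point.
λE₁h₂ = E₂ + λE₂h₁ ⇒ λ = E₂/(E₁h₂ − E₂h₁) = 1.96/(23.45 − 10.56) = 0.1521 per s.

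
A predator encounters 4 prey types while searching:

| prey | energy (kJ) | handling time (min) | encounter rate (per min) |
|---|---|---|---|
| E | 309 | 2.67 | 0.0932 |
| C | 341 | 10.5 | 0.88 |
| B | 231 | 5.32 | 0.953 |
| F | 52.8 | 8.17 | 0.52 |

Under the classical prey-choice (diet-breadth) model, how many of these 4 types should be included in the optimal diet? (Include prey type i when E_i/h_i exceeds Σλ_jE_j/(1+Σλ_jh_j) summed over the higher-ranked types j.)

Profitabilities (E/h, kJ/min): E 116, B 43.4, C 32.5, F 6.46. Add prey in this order while the next type's profitability exceeds the intake rate on those already taken.
Rate on top 1: 23.06. B: 43.4 > 23.06 → include.
Rate on top 2: 39.4. C: 32.5 < 39.4 → exclude; stop.
Optimal diet: E, B — 2 of 4 types.

2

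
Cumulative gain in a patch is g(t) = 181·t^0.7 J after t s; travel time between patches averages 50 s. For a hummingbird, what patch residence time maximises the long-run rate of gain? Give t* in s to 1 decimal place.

116.7 s

Maximise g(t)/(T+t): set derivative to zero → g'(t)(T+t) = g(t).
g'(t) = 0.7·181·t^-0.3. Setting 0.7·181·t^-0.3 = 181·t^0.7/(50+t) gives 0.7(50+t) = t, so 0.30·t = 0.7×50.
t* = 0.7×50/0.30 = 116.7 s.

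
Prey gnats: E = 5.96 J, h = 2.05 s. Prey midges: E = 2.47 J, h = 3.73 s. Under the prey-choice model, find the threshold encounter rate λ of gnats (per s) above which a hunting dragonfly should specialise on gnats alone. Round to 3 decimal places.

At the threshold, the rate on gnats alone equals the profitability of midges: λ·5.96/(1 + λ·2.05) = 2.47/3.73 = 0.6622.
Rearranging, λ(5.96 − 0.6622×2.05) = 0.6622, so λ = 0.6622/4.602 = 0.1439 per s.

0.144 per s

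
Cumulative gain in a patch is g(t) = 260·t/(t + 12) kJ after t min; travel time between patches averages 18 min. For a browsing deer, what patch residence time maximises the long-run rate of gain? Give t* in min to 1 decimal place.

14.7 min

Maximise g(t)/(T+t): set derivative to zero → g'(t)(T+t) = g(t).
g'(t) = 260·12/(t + 12)². Setting 260·12/(t+12)² = 260t/[(t+12)(18+t)] gives 12(18+t) = t(t+12), so t² = 12×18 = 216.
t* = √216 = 14.7 min.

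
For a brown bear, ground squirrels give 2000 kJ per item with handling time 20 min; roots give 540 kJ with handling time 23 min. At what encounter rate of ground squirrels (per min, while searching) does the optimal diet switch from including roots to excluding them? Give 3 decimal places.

0.015 per min

At the threshold, the rate on ground squirrels alone equals the profitability of roots: λ·2000/(1 + λ·20) = 540/23 = 23.48.
Rearranging, λ(2000 − 23.48×20) = 23.48, so λ = 23.48/1530 = 0.01534 per min.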